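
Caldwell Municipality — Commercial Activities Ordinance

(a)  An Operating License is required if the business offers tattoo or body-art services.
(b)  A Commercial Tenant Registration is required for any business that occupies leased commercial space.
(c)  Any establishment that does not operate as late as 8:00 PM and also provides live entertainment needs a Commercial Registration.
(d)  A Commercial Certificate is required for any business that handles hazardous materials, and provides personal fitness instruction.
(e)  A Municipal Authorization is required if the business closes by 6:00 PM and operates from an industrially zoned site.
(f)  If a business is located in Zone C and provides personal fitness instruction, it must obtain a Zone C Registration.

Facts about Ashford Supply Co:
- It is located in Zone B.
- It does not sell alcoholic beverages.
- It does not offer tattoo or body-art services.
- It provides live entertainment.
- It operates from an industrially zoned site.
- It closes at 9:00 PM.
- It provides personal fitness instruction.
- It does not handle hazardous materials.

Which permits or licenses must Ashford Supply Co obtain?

(a) does not offer tattoo or body-art services → Operating License not required.
(b) operates from an industrially zoned site (not: occupies leased commercial space) → Commercial Tenant Registration not required.
(c) closes 9:00 PM, after 8:00 PM; provides live entertainment → Commercial Registration not required.
(d) does not handle hazardous materials; provides personal fitness instruction → Commercial Certificate not required.
(e) closes 9:00 PM, after 6:00 PM; operates from an industrially zoned site → Municipal Authorization not required.
(f) is located in Zone B (not: is located in Zone C); provides personal fitness instruction → Zone C Registration not required.

None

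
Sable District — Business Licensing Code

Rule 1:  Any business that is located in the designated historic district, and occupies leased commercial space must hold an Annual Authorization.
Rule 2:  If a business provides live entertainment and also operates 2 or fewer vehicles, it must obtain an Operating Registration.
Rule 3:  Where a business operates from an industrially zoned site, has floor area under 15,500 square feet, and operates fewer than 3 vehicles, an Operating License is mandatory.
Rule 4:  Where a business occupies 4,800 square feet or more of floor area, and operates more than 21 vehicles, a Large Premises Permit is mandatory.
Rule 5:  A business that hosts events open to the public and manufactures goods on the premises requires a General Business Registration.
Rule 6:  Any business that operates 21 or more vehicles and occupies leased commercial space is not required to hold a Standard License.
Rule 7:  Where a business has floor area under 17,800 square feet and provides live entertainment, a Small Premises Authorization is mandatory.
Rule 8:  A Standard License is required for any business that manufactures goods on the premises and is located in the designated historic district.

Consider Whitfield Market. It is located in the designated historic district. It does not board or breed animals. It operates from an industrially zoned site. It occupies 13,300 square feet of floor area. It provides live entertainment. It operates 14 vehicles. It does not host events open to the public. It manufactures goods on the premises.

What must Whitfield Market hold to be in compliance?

Small Premises Authorization, Standard License

Rule 1: is located in the designated historic district; operates from an industrially zoned site (not: occupies leased commercial space) → Annual Authorization not required.
Rule 2: provides live entertainment; vehicles 14 > 2 → Operating Registration not required.
Rule 3: operates from an industrially zoned site; floor area 13,300 square feet < 15,500 square feet; vehicles 14 ≥ 3 → Operating License not required.
Rule 4: floor area 13,300 square feet ≥ 4,800 square feet; vehicles 14 ≤ 21 → Large Premises Permit not required.
Rule 5: does not host events open to the public; manufactures goods on the premises → General Business Registration not required.
Rule 6: vehicles 14 < 21; operates from an industrially zoned site (not: occupies leased commercial space) → Standard License exemption does not apply.
Rule 7: floor area 13,300 square feet < 17,800 square feet; provides live entertainment → Small Premises Authorization required.
Rule 8: manufactures goods on the premises; is located in the designated historic district → Standard License required.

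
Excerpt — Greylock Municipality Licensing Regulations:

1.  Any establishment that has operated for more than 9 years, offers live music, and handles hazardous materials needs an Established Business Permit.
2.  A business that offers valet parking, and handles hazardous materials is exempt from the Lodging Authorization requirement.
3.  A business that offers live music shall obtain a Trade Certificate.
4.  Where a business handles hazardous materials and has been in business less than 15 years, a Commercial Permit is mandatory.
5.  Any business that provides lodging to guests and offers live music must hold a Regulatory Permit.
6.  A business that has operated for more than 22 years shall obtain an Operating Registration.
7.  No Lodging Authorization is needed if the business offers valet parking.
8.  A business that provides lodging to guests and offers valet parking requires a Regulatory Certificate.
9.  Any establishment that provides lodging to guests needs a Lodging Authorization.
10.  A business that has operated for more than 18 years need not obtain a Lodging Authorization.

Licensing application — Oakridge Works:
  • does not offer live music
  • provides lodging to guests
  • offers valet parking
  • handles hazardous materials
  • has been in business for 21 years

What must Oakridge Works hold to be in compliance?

Regulatory Certificate

1. years in business 21 > 9; does not offer live music; handles hazardous materials → Established Business Permit not required.
2. offers valet parking; handles hazardous materials → exempt from Lodging Authorization.
3. does not offer live music → Trade Certificate not required.
4. handles hazardous materials; years in business 21 ≥ 15 → Commercial Permit not required.
5. provides lodging to guests; does not offer live music → Regulatory Permit not required.
6. years in business 21 ≤ 22 → Operating Registration not required.
7. offers valet parking → exempt from Lodging Authorization.
8. provides lodging to guests; offers valet parking → Regulatory Certificate required.
9. provides lodging to guests → Lodging Authorization required.
10. years in business 21 > 18 → exempt from Lodging Authorization.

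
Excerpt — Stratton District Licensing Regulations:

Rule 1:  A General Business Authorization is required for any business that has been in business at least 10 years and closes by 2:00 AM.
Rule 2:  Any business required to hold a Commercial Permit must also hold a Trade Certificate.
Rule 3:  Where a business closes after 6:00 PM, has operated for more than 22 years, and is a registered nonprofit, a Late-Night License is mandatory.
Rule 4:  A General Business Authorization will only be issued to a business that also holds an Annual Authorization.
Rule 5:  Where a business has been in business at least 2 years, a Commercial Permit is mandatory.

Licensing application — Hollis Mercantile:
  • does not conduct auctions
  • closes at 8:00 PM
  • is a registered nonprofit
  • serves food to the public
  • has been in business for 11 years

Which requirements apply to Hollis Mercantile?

Annual Authorization, Commercial Permit, General Business Authorization, Trade Certificate

Rule 1: years in business 11 ≥ 10; closes 8:00 PM, at/before 2:00 AM → General Business Authorization required.
Rule 2: Commercial Permit is required → Trade Certificate also required.
Rule 3: closes 8:00 PM, after 6:00 PM; years in business 11 ≤ 22; is a registered nonprofit → Late-Night License not required.
Rule 4: General Business Authorization is required → Annual Authorization also required.
Rule 5: years in business 11 ≥ 2 → Commercial Permit required.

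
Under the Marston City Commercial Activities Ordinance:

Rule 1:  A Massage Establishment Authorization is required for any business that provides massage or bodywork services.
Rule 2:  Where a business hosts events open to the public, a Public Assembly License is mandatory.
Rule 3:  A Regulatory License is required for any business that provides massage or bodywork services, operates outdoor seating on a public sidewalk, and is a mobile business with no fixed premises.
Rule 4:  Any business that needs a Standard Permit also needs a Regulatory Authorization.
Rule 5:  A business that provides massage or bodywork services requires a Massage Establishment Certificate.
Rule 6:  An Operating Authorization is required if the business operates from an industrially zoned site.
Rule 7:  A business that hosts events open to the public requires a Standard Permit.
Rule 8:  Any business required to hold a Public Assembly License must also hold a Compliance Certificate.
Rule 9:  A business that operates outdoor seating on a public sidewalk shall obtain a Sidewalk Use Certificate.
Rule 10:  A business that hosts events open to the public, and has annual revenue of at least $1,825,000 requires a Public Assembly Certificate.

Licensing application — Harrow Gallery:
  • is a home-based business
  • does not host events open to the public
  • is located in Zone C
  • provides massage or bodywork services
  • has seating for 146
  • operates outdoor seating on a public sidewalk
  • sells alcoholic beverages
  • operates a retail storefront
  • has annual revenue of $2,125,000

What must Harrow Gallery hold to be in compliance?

Massage Establishment Authorization, Massage Establishment Certificate, Sidewalk Use Certificate

Rule 1: provides massage or bodywork services → Massage Establishment Authorization required.
Rule 2: does not host events open to the public → Public Assembly License not required.
Rule 3: provides massage or bodywork services; operates outdoor seating on a public sidewalk; is a home-based business (not: is a mobile business with no fixed premises) → Regulatory License not required.
Rule 4: Standard Permit is not required → no effect.
Rule 5: provides massage or bodywork services → Massage Establishment Certificate required.
Rule 6: is a home-based business (not: operates from an industrially zoned site) → Operating Authorization not required.
Rule 7: does not host events open to the public → Standard Permit not required.
Rule 8: Public Assembly License is not required → no effect.
Rule 9: operates outdoor seating on a public sidewalk → Sidewalk Use Certificate required.
Rule 10: does not host events open to the public; revenue $2,125,000 ≥ $1,825,000 → Public Assembly Certificate not required.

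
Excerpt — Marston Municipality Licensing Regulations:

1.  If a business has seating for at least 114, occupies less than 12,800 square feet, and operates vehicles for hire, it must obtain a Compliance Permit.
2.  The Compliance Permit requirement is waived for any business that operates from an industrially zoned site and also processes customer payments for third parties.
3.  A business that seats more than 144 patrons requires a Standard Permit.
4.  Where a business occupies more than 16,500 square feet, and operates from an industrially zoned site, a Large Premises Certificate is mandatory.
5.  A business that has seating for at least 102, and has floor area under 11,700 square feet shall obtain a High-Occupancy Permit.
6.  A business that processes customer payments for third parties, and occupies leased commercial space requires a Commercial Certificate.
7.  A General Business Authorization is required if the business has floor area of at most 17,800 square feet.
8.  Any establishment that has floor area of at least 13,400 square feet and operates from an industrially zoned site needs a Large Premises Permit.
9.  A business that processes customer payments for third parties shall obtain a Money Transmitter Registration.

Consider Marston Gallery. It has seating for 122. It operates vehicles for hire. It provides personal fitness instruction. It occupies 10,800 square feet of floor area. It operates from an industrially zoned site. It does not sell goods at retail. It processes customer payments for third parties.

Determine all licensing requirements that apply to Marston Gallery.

1. seating 122 ≥ 114; floor area 10,800 square feet < 12,800 square feet; operates vehicles for hire → Compliance Permit required.
2. operates from an industrially zoned site; processes customer payments for third parties → exempt from Compliance Permit.
3. seating 122 ≤ 144 → Standard Permit not required.
4. floor area 10,800 square feet ≤ 16,500 square feet; operates from an industrially zoned site → Large Premises Certificate not required.
5. seating 122 ≥ 102; floor area 10,800 square feet < 11,700 square feet → High-Occupancy Permit required.
6. processes customer payments for third parties; operates from an industrially zoned site (not: occupies leased commercial space) → Commercial Certificate not required.
7. floor area 10,800 square feet ≤ 17,800 square feet → General Business Authorization required.
8. floor area 10,800 square feet < 13,400 square feet; operates from an industrially zoned site → Large Premises Permit not required.
9. processes customer payments for third parties → Money Transmitter Registration required.

General Business Authorization, High-Occupancy Permit, Money Transmitter Registration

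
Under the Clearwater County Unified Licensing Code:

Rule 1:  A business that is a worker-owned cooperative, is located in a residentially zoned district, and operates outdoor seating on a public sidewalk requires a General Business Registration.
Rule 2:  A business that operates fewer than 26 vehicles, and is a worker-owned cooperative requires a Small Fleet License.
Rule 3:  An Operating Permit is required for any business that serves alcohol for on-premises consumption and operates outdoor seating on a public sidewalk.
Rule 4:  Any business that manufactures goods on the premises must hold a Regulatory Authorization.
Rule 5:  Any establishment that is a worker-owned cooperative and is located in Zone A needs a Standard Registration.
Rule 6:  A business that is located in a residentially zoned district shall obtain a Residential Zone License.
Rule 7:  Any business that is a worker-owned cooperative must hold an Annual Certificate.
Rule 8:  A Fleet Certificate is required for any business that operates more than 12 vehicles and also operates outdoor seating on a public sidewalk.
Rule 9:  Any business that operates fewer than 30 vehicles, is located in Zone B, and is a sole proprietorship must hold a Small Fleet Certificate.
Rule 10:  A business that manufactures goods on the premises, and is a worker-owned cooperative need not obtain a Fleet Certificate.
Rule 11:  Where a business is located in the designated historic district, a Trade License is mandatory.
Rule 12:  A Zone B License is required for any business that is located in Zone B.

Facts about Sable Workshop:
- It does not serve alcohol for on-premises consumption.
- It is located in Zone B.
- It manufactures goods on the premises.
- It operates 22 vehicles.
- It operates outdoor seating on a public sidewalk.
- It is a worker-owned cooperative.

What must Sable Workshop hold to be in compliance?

Rule 1: is a worker-owned cooperative; is located in Zone B (not: is located in a residentially zoned district); operates outdoor seating on a public sidewalk → General Business Registration not required.
Rule 2: vehicles 22 < 26; is a worker-owned cooperative → Small Fleet License required.
Rule 3: does not serve alcohol for on-premises consumption; operates outdoor seating on a public sidewalk → Operating Permit not required.
Rule 4: manufactures goods on the premises → Regulatory Authorization required.
Rule 5: is a worker-owned cooperative; is located in Zone B (not: is located in Zone A) → Standard Registration not required.
Rule 6: is located in Zone B (not: is located in a residentially zoned district) → Residential Zone License not required.
Rule 7: is a worker-owned cooperative → Annual Certificate required.
Rule 8: vehicles 22 > 12; operates outdoor seating on a public sidewalk → Fleet Certificate required.
Rule 9: vehicles 22 < 30; is located in Zone B; is a worker-owned cooperative (not: is a sole proprietorship) → Small Fleet Certificate not required.
Rule 10: manufactures goods on the premises; is a worker-owned cooperative → exempt from Fleet Certificate.
Rule 11: is located in Zone B (not: is located in the designated historic district) → Trade License not required.
Rule 12: is located in Zone B → Zone B License required.

Annual Certificate, Regulatory Authorization, Small Fleet License, Zone B License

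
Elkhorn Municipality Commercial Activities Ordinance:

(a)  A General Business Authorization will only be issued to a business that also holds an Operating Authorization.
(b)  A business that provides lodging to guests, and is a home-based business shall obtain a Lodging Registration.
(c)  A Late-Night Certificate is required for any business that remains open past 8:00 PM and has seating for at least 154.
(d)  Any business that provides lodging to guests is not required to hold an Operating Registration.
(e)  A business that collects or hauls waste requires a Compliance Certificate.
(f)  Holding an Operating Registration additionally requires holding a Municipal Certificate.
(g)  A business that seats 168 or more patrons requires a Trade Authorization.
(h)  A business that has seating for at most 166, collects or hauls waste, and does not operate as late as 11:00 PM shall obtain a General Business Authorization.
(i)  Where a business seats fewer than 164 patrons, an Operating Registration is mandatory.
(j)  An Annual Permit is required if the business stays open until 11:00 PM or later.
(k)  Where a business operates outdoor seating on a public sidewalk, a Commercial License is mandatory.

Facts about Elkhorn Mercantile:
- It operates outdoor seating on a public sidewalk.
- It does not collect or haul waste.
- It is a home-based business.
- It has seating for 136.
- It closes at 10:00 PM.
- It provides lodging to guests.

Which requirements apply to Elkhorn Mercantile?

Commercial License, Lodging Registration

(a) General Business Authorization is not required → no effect.
(b) provides lodging to guests; is a home-based business → Lodging Registration required.
(c) closes 10:00 PM, after 8:00 PM; seating 136 < 154 → Late-Night Certificate not required.
(d) provides lodging to guests → exempt from Operating Registration.
(e) does not collect or haul waste → Compliance Certificate not required.
(f) Operating Registration is not required → no effect.
(g) seating 136 < 168 → Trade Authorization not required.
(h) seating 136 ≤ 166; does not collect or haul waste; closes 10:00 PM, at/before 11:00 PM → General Business Authorization not required.
(i) seating 136 < 164 → Operating Registration required.
(j) closes 10:00 PM, at/before 11:00 PM → Annual Permit not required.
(k) operates outdoor seating on a public sidewalk → Commercial License required.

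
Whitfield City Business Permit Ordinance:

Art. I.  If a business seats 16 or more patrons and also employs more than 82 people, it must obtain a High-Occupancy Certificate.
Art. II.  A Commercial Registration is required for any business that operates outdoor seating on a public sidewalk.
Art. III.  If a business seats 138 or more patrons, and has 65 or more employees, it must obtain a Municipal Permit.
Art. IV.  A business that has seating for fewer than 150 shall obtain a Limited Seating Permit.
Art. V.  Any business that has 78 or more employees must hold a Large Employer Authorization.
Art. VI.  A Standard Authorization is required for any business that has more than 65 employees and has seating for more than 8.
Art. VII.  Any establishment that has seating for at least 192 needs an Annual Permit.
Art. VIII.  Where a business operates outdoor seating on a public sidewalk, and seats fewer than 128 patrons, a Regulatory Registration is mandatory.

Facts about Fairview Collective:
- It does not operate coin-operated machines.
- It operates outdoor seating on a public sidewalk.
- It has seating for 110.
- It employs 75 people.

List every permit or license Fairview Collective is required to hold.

Commercial Registration, Limited Seating Permit, Regulatory Registration, Standard Authorization

Art. I. seating 110 ≥ 16; employees 75 ≤ 82 → High-Occupancy Certificate not required.
Art. II. operates outdoor seating on a public sidewalk → Commercial Registration required.
Art. III. seating 110 < 138; employees 75 ≥ 65 → Municipal Permit not required.
Art. IV. seating 110 < 150 → Limited Seating Permit required.
Art. V. employees 75 < 78 → Large Employer Authorization not required.
Art. VI. employees 75 > 65; seating 110 > 8 → Standard Authorization required.
Art. VII. seating 110 < 192 → Annual Permit not required.
Art. VIII. operates outdoor seating on a public sidewalk; seating 110 < 128 → Regulatory Registration required.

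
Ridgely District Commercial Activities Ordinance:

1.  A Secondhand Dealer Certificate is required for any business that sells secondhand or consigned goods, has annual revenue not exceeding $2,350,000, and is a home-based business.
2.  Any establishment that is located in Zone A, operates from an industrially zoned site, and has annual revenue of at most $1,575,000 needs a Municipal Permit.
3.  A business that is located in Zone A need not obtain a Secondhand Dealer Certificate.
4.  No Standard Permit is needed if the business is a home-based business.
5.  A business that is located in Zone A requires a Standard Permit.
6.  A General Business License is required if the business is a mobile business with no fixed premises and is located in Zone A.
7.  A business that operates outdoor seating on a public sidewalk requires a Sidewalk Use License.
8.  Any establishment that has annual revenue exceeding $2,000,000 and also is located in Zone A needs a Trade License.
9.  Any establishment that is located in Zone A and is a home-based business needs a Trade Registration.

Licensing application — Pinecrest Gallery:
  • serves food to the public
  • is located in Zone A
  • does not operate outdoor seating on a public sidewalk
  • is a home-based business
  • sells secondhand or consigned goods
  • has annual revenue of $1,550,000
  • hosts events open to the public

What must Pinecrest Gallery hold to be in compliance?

Trade Registration

1. sells secondhand or consigned goods; revenue $1,550,000 ≤ $2,350,000; is a home-based business → Secondhand Dealer Certificate required.
2. is located in Zone A; is a home-based business (not: operates from an industrially zoned site); revenue $1,550,000 ≤ $1,575,000 → Municipal Permit not required.
3. is located in Zone A → exempt from Secondhand Dealer Certificate.
4. is a home-based business → exempt from Standard Permit.
5. is located in Zone A → Standard Permit required.
6. is a home-based business (not: is a mobile business with no fixed premises); is located in Zone A → General Business License not required.
7. does not operate outdoor seating on a public sidewalk → Sidewalk Use License not required.
8. revenue $1,550,000 ≤ $2,000,000; is located in Zone A → Trade License not required.
9. is located in Zone A; is a home-based business → Trade Registration required.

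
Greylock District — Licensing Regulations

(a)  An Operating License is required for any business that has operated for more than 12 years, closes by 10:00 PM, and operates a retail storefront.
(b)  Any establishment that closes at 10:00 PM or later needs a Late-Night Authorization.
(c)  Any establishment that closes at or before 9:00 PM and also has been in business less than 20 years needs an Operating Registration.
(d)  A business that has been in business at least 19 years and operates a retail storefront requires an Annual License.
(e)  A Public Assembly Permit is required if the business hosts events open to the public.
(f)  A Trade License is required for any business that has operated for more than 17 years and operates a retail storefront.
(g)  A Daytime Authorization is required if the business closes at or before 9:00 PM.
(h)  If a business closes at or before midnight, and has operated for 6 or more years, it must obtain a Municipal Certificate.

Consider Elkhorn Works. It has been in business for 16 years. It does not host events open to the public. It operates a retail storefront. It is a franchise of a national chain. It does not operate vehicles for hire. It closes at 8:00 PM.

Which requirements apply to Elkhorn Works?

Daytime Authorization, Municipal Certificate, Operating License, Operating Registration

(a) years in business 16 > 12; closes 8:00 PM, at/before 10:00 PM; operates a retail storefront → Operating License required.
(b) closes 8:00 PM, at/before 10:00 PM → Late-Night Authorization not required.
(c) closes 8:00 PM, at/before 9:00 PM; years in business 16 < 20 → Operating Registration required.
(d) years in business 16 < 19; operates a retail storefront → Annual License not required.
(e) does not host events open to the public → Public Assembly Permit not required.
(f) years in business 16 ≤ 17; operates a retail storefront → Trade License not required.
(g) closes 8:00 PM, at/before 9:00 PM → Daytime Authorization required.
(h) closes 8:00 PM, at/before midnight; years in business 16 ≥ 6 → Municipal Certificate required.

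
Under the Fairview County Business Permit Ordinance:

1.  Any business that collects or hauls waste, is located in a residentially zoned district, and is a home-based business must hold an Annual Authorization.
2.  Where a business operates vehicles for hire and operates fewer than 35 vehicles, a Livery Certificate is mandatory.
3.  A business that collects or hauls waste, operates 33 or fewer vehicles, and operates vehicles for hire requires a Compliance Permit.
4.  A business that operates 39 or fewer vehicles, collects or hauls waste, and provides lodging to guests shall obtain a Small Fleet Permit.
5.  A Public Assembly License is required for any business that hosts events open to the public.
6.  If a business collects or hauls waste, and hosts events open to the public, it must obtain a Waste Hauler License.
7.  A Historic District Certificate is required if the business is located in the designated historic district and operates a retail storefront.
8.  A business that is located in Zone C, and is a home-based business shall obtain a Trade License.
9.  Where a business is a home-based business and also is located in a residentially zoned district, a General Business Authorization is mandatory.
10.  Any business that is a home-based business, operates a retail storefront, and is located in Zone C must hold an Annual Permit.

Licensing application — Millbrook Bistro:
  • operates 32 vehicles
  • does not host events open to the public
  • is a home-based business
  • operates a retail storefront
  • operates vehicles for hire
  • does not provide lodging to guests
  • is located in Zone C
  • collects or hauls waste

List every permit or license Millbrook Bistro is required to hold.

Annual Permit, Compliance Permit, Livery Certificate, Trade License

1. collects or hauls waste; is located in Zone C (not: is located in a residentially zoned district); is a home-based business → Annual Authorization not required.
2. operates vehicles for hire; vehicles 32 < 35 → Livery Certificate required.
3. collects or hauls waste; vehicles 32 ≤ 33; operates vehicles for hire → Compliance Permit required.
4. vehicles 32 ≤ 39; collects or hauls waste; does not provide lodging to guests → Small Fleet Permit not required.
5. does not host events open to the public → Public Assembly License not required.
6. collects or hauls waste; does not host events open to the public → Waste Hauler License not required.
7. is located in Zone C (not: is located in the designated historic district); operates a retail storefront → Historic District Certificate not required.
8. is located in Zone C; is a home-based business → Trade License required.
9. is a home-based business; is located in Zone C (not: is located in a residentially zoned district) → General Business Authorization not required.
10. is a home-based business; operates a retail storefront; is located in Zone C → Annual Permit required.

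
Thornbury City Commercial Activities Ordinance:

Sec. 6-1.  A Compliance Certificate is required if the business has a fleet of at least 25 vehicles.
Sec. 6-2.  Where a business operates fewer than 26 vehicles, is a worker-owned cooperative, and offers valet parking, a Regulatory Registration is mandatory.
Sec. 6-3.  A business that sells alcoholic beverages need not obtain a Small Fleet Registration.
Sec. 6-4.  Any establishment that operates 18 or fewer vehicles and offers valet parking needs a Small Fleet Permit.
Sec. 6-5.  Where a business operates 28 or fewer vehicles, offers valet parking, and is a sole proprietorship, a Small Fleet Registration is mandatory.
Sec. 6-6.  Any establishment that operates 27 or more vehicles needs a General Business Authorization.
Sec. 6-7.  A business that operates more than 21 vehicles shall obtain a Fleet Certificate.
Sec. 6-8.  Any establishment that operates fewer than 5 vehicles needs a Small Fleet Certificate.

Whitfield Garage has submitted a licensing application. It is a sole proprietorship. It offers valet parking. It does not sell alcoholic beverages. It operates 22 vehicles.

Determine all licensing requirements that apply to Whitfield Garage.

Sec. 6-1. vehicles 22 < 25 → Compliance Certificate not required.
Sec. 6-2. vehicles 22 < 26; is a sole proprietorship (not: is a worker-owned cooperative); offers valet parking → Regulatory Registration not required.
Sec. 6-3. does not sell alcoholic beverages → Small Fleet Registration exemption does not apply.
Sec. 6-4. vehicles 22 > 18; offers valet parking → Small Fleet Permit not required.
Sec. 6-5. vehicles 22 ≤ 28; offers valet parking; is a sole proprietorship → Small Fleet Registration required.
Sec. 6-6. vehicles 22 < 27 → General Business Authorization not required.
Sec. 6-7. vehicles 22 > 21 → Fleet Certificate required.
Sec. 6-8. vehicles 22 ≥ 5 → Small Fleet Certificate not required.

Fleet Certificate, Small Fleet Registration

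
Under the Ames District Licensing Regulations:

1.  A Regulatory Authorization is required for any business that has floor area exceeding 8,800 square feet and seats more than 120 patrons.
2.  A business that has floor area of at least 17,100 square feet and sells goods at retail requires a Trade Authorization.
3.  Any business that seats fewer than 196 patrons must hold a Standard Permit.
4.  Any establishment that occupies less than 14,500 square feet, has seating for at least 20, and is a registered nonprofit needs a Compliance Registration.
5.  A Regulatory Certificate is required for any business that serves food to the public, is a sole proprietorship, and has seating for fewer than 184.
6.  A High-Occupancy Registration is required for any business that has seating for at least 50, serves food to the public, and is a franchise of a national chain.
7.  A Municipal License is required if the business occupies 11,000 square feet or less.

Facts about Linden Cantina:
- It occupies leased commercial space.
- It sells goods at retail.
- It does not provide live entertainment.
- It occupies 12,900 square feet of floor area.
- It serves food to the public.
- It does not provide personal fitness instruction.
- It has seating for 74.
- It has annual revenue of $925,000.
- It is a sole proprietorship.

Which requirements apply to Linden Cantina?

1. floor area 12,900 square feet > 8,800 square feet; seating 74 ≤ 120 → Regulatory Authorization not required.
2. floor area 12,900 square feet < 17,100 square feet; sells goods at retail → Trade Authorization not required.
3. seating 74 < 196 → Standard Permit required.
4. floor area 12,900 square feet < 14,500 square feet; seating 74 ≥ 20; is a sole proprietorship (not: is a registered nonprofit) → Compliance Registration not required.
5. serves food to the public; is a sole proprietorship; seating 74 < 184 → Regulatory Certificate required.
6. seating 74 ≥ 50; serves food to the public; is a sole proprietorship (not: is a franchise of a national chain) → High-Occupancy Registration not required.
7. floor area 12,900 square feet > 11,000 square feet → Municipal License not required.

Regulatory Certificate, Standard Permit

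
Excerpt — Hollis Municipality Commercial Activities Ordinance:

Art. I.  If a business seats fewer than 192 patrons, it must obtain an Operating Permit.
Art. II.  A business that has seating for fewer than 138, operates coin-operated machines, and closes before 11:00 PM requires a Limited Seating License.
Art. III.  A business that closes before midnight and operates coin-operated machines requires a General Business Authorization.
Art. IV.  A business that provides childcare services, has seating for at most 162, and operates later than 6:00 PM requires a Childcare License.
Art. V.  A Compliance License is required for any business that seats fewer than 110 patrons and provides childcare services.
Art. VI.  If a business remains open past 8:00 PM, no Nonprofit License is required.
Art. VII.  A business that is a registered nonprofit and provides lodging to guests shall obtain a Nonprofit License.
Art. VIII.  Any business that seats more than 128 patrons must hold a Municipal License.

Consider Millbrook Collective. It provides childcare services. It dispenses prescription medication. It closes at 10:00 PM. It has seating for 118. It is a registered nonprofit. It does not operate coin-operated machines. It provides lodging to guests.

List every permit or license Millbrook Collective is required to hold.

Childcare License, Operating Permit

Art. I. seating 118 < 192 → Operating Permit required.
Art. II. seating 118 < 138; does not operate coin-operated machines; closes 10:00 PM, at/before 11:00 PM → Limited Seating License not required.
Art. III. closes 10:00 PM, at/before midnight; does not operate coin-operated machines → General Business Authorization not required.
Art. IV. provides childcare services; seating 118 ≤ 162; closes 10:00 PM, after 6:00 PM → Childcare License required.
Art. V. seating 118 ≥ 110; provides childcare services → Compliance License not required.
Art. VI. closes 10:00 PM, after 8:00 PM → exempt from Nonprofit License.
Art. VII. is a registered nonprofit; provides lodging to guests → Nonprofit License required.
Art. VIII. seating 118 ≤ 128 → Municipal License not required.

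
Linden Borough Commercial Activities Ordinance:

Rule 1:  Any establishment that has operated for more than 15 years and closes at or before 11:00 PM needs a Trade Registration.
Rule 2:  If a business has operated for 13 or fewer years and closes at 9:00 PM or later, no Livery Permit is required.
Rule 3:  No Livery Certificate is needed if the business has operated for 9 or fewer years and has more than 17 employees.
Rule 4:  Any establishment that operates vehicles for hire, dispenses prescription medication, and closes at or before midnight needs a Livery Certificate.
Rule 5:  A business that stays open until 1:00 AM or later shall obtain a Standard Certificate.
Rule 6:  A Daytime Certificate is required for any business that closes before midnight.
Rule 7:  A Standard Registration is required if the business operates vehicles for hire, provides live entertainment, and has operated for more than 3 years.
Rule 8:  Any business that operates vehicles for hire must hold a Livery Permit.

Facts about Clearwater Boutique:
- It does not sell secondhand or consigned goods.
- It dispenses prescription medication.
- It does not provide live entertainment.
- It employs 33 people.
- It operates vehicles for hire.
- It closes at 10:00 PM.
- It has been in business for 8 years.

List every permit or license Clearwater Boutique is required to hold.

Rule 1: years in business 8 ≤ 15; closes 10:00 PM, at/before 11:00 PM → Trade Registration not required.
Rule 2: years in business 8 ≤ 13; closes 10:00 PM, after 9:00 PM → exempt from Livery Permit.
Rule 3: years in business 8 ≤ 9; employees 33 > 17 → exempt from Livery Certificate.
Rule 4: operates vehicles for hire; dispenses prescription medication; closes 10:00 PM, at/before midnight → Livery Certificate required.
Rule 5: closes 10:00 PM, at/before 1:00 AM → Standard Certificate not required.
Rule 6: closes 10:00 PM, at/before midnight → Daytime Certificate required.
Rule 7: operates vehicles for hire; does not provide live entertainment; years in business 8 > 3 → Standard Registration not required.
Rule 8: operates vehicles for hire → Livery Permit required.

Daytime Certificate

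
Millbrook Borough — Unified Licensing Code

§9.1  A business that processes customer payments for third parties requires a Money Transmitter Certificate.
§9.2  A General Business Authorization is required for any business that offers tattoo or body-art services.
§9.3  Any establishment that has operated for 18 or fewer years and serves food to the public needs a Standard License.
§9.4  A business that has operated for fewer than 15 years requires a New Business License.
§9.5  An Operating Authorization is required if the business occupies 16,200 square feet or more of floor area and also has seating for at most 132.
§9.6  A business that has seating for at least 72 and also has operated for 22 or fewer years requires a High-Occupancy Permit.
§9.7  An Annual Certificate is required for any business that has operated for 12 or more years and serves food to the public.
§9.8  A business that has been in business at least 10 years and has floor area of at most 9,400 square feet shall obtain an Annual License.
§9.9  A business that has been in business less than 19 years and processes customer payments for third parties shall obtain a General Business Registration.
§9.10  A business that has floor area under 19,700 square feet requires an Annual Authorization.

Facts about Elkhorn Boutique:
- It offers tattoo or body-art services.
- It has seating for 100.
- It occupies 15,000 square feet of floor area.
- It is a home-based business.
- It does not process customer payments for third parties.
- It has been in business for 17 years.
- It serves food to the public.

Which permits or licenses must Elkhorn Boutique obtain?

§9.1 does not process customer payments for third parties → Money Transmitter Certificate not required.
§9.2 offers tattoo or body-art services → General Business Authorization required.
§9.3 years in business 17 ≤ 18; serves food to the public → Standard License required.
§9.4 years in business 17 ≥ 15 → New Business License not required.
§9.5 floor area 15,000 square feet < 16,200 square feet; seating 100 ≤ 132 → Operating Authorization not required.
§9.6 seating 100 ≥ 72; years in business 17 ≤ 22 → High-Occupancy Permit required.
§9.7 years in business 17 ≥ 12; serves food to the public → Annual Certificate required.
§9.8 years in business 17 ≥ 10; floor area 15,000 square feet > 9,400 square feet → Annual License not required.
§9.9 years in business 17 < 19; does not process customer payments for third parties → General Business Registration not required.
§9.10 floor area 15,000 square feet < 19,700 square feet → Annual Authorization required.

Annual Authorization, Annual Certificate, General Business Authorization, High-Occupancy Permit, Standard License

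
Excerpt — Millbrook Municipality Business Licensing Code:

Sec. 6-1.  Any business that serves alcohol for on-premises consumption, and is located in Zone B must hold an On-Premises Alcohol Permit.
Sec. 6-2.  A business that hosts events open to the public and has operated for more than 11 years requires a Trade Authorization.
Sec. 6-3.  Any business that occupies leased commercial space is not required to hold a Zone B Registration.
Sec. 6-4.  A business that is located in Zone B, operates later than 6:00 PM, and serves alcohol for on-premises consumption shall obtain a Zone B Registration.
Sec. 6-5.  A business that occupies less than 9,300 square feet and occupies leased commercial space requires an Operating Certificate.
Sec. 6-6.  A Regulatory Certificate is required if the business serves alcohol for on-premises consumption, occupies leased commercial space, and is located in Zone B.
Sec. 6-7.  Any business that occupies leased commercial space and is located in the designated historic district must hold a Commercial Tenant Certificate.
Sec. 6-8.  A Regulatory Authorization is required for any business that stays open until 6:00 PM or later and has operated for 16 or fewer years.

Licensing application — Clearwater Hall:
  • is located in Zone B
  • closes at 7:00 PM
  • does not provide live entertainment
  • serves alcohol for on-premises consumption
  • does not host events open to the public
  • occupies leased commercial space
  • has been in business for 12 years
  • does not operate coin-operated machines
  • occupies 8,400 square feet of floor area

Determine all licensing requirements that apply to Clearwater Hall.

Sec. 6-1. serves alcohol for on-premises consumption; is located in Zone B → On-Premises Alcohol Permit required.
Sec. 6-2. does not host events open to the public; years in business 12 > 11 → Trade Authorization not required.
Sec. 6-3. occupies leased commercial space → exempt from Zone B Registration.
Sec. 6-4. is located in Zone B; closes 7:00 PM, after 6:00 PM; serves alcohol for on-premises consumption → Zone B Registration required.
Sec. 6-5. floor area 8,400 square feet < 9,300 square feet; occupies leased commercial space → Operating Certificate required.
Sec. 6-6. serves alcohol for on-premises consumption; occupies leased commercial space; is located in Zone B → Regulatory Certificate required.
Sec. 6-7. occupies leased commercial space; is located in Zone B (not: is located in the designated historic district) → Commercial Tenant Certificate not required.
Sec. 6-8. closes 7:00 PM, after 6:00 PM; years in business 12 ≤ 16 → Regulatory Authorization required.

On-Premises Alcohol Permit, Operating Certificate, Regulatory Authorization, Regulatory Certificate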